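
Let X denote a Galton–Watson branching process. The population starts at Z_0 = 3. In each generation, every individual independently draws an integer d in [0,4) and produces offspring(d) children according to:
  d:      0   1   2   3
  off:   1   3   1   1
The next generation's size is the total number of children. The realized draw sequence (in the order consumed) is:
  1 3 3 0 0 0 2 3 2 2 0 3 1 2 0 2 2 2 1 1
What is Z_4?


11

gen 0: Z_0=3, draws=[1, 3, 3], offspring=[3, 1, 1], Z_1=5
gen 1: Z_1=5, draws=[0, 0, 0, 2, 3], offspring=[1, 1, 1, 1, 1], Z_2=5
gen 2: Z_2=5, draws=[2, 2, 0, 3, 1], offspring=[1, 1, 1, 1, 3], Z_3=7
gen 3: Z_3=7, draws=[2, 0, 2, 2, 2, 1, 1], offspring=[1, 1, 1, 1, 1, 3, 3], Z_4=11


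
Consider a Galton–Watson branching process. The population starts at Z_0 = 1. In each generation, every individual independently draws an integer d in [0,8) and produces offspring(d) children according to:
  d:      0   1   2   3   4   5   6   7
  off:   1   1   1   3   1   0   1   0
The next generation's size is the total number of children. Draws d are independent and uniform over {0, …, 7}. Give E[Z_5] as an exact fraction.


Outcome values over d=0..7: [1, 1, 1, 3, 1, 0, 1, 0]
Σy = 8, Σy² = 14, M = 8
μ = 8/8 = 1,  σ² = 14/8 − (1)² = 3/4
E[Z_0] = 1
E[Z_1] = 1·E[Z_0] = 1
E[Z_2] = 1·E[Z_1] = 1
E[Z_3] = 1·E[Z_2] = 1
E[Z_4] = 1·E[Z_3] = 1
E[Z_5] = 1·E[Z_4] = 1

1


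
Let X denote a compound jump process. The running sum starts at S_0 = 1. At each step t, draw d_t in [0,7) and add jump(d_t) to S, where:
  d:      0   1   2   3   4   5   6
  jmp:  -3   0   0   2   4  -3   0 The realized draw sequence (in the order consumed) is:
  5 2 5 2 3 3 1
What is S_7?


-1

t=0: S=1, d=5, jump=-3, S_1=-2
t=1: S=-2, d=2, jump=0, S_2=-2
t=2: S=-2, d=5, jump=-3, S_3=-5
t=3: S=-5, d=2, jump=0, S_4=-5
t=4: S=-5, d=3, jump=2, S_5=-3
t=5: S=-3, d=3, jump=2, S_6=-1
t=6: S=-1, d=1, jump=0, S_7=-1


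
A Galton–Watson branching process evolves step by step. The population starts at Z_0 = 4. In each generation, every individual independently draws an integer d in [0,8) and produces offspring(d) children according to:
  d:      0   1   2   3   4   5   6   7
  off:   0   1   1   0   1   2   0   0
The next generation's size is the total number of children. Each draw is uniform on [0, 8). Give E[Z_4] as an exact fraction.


Outcome values over d=0..7: [0, 1, 1, 0, 1, 2, 0, 0]
Σy = 5, Σy² = 7, M = 8
μ = 5/8 = 5/8,  σ² = 7/8 − (5/8)² = 31/64
E[Z_0] = 4
E[Z_1] = 5/8·E[Z_0] = 5/2
E[Z_2] = 5/8·E[Z_1] = 25/16
E[Z_3] = 5/8·E[Z_2] = 125/128
E[Z_4] = 5/8·E[Z_3] = 625/1024

625/1024


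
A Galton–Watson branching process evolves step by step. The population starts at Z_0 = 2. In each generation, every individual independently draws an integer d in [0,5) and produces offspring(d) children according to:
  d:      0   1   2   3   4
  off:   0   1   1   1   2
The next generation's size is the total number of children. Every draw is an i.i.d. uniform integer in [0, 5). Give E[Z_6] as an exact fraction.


Outcome values over d=0..4: [0, 1, 1, 1, 2]
Σy = 5, Σy² = 7, M = 5
μ = 5/5 = 1,  σ² = 7/5 − (1)² = 2/5
E[Z_0] = 2
E[Z_1] = 1·E[Z_0] = 2
E[Z_2] = 1·E[Z_1] = 2
E[Z_3] = 1·E[Z_2] = 2
E[Z_4] = 1·E[Z_3] = 2
E[Z_5] = 1·E[Z_4] = 2
E[Z_6] = 1·E[Z_5] = 2

2


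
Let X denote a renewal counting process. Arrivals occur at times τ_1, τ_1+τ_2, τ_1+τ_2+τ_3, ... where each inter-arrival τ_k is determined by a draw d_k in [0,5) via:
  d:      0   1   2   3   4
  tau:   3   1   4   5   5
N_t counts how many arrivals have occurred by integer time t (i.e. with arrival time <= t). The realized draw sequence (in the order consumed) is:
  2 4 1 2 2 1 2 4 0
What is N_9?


2

draw d_1=2: τ_1=4, arrival time A_1=4
draw d_2=4: τ_2=5, arrival time A_2=9
draw d_3=1: τ_3=1, arrival time A_3=10
draw d_4=2: τ_4=4, arrival time A_4=14
draw d_5=2: τ_5=4, arrival time A_5=18
draw d_6=1: τ_6=1, arrival time A_6=19
draw d_7=2: τ_7=4, arrival time A_7=23
draw d_8=4: τ_8=5, arrival time A_8=28
draw d_9=0: τ_9=3, arrival time A_9=31
N_t over t=0..9: 0:0 1:0 2:0 3:0 4:1 5:1 6:1 7:1 8:1 9:2


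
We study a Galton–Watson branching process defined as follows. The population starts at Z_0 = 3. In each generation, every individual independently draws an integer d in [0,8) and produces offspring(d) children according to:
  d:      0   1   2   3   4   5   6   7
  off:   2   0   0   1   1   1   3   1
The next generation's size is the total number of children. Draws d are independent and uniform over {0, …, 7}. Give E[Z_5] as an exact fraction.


177147/32768

Outcome values over d=0..7: [2, 0, 0, 1, 1, 1, 3, 1]
Σy = 9, Σy² = 17, M = 8
μ = 9/8 = 9/8,  σ² = 17/8 − (9/8)² = 55/64
E[Z_0] = 3
E[Z_1] = 9/8·E[Z_0] = 27/8
E[Z_2] = 9/8·E[Z_1] = 243/64
E[Z_3] = 9/8·E[Z_2] = 2187/512
E[Z_4] = 9/8·E[Z_3] = 19683/4096
E[Z_5] = 9/8·E[Z_4] = 177147/32768


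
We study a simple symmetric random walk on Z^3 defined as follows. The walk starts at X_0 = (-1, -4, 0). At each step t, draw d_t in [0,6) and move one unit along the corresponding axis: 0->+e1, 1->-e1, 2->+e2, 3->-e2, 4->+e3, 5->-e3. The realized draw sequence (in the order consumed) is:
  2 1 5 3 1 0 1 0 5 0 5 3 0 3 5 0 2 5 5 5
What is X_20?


(1, -5, -7)

t=0: X=(-1, -4, 0), d=2 → +e2, X_1=(-1, -3, 0)
t=1: X=(-1, -3, 0), d=1 → -e1, X_2=(-2, -3, 0)
t=2: X=(-2, -3, 0), d=5 → -e3, X_3=(-2, -3, -1)
t=3: X=(-2, -3, -1), d=3 → -e2, X_4=(-2, -4, -1)
t=4: X=(-2, -4, -1), d=1 → -e1, X_5=(-3, -4, -1)
t=5: X=(-3, -4, -1), d=0 → +e1, X_6=(-2, -4, -1)
t=6: X=(-2, -4, -1), d=1 → -e1, X_7=(-3, -4, -1)
t=7: X=(-3, -4, -1), d=0 → +e1, X_8=(-2, -4, -1)
t=8: X=(-2, -4, -1), d=5 → -e3, X_9=(-2, -4, -2)
t=9: X=(-2, -4, -2), d=0 → +e1, X_10=(-1, -4, -2)
t=10: X=(-1, -4, -2), d=5 → -e3, X_11=(-1, -4, -3)
t=11: X=(-1, -4, -3), d=3 → -e2, X_12=(-1, -5, -3)
t=12: X=(-1, -5, -3), d=0 → +e1, X_13=(0, -5, -3)
t=13: X=(0, -5, -3), d=3 → -e2, X_14=(0, -6, -3)
t=14: X=(0, -6, -3), d=5 → -e3, X_15=(0, -6, -4)
t=15: X=(0, -6, -4), d=0 → +e1, X_16=(1, -6, -4)
t=16: X=(1, -6, -4), d=2 → +e2, X_17=(1, -5, -4)
t=17: X=(1, -5, -4), d=5 → -e3, X_18=(1, -5, -5)
t=18: X=(1, -5, -5), d=5 → -e3, X_19=(1, -5, -6)
t=19: X=(1, -5, -6), d=5 → -e3, X_20=(1, -5, -7)


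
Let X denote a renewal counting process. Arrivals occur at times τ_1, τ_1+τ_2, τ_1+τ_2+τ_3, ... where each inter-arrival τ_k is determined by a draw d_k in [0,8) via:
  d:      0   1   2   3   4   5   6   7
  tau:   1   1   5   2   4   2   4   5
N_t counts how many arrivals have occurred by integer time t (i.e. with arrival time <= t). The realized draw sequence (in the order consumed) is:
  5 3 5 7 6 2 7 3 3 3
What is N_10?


3

draw d_1=5: τ_1=2, arrival time A_1=2
draw d_2=3: τ_2=2, arrival time A_2=4
draw d_3=5: τ_3=2, arrival time A_3=6
draw d_4=7: τ_4=5, arrival time A_4=11
draw d_5=6: τ_5=4, arrival time A_5=15
draw d_6=2: τ_6=5, arrival time A_6=20
draw d_7=7: τ_7=5, arrival time A_7=25
draw d_8=3: τ_8=2, arrival time A_8=27
draw d_9=3: τ_9=2, arrival time A_9=29
draw d_10=3: τ_10=2, arrival time A_10=31
N_t over t=0..10: 0:0 1:0 2:1 3:1 4:2 5:2 6:3 7:3 8:3 9:3 10:3


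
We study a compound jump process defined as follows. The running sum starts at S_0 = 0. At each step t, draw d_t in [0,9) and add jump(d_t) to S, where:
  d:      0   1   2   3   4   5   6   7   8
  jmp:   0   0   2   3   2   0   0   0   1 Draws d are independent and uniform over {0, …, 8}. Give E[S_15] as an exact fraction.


Outcome values over d=0..8: [0, 0, 2, 3, 2, 0, 0, 0, 1]
Σy = 8, Σy² = 18, M = 9
μ = 8/9 = 8/9,  σ² = 18/9 − (8/9)² = 98/81
E[S_15] = 0 + 15·(8/9) = 40/3

40/3


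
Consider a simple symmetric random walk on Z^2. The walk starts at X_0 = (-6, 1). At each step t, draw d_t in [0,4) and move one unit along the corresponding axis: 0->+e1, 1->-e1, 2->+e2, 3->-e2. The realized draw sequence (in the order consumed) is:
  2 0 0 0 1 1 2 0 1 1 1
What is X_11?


t=0: X=(-6, 1), d=2 → +e2, X_1=(-6, 2)
t=1: X=(-6, 2), d=0 → +e1, X_2=(-5, 2)
t=2: X=(-5, 2), d=0 → +e1, X_3=(-4, 2)
t=3: X=(-4, 2), d=0 → +e1, X_4=(-3, 2)
t=4: X=(-3, 2), d=1 → -e1, X_5=(-4, 2)
t=5: X=(-4, 2), d=1 → -e1, X_6=(-5, 2)
t=6: X=(-5, 2), d=2 → +e2, X_7=(-5, 3)
t=7: X=(-5, 3), d=0 → +e1, X_8=(-4, 3)
t=8: X=(-4, 3), d=1 → -e1, X_9=(-5, 3)
t=9: X=(-5, 3), d=1 → -e1, X_10=(-6, 3)
t=10: X=(-6, 3), d=1 → -e1, X_11=(-7, 3)

(-7, 3)


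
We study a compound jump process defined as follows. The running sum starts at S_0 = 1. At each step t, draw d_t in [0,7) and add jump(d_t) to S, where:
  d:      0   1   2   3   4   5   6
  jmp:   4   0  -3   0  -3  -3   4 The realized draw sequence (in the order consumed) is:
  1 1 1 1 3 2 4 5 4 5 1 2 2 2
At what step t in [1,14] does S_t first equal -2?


t=0: S=1, d=1, jump=0, S_1=1
t=1: S=1, d=1, jump=0, S_2=1
t=2: S=1, d=1, jump=0, S_3=1
t=3: S=1, d=1, jump=0, S_4=1
t=4: S=1, d=3, jump=0, S_5=1
t=5: S=1, d=2, jump=-3, S_6=-2
t=6: S=-2, d=4, jump=-3, S_7=-5
t=7: S=-5, d=5, jump=-3, S_8=-8
t=8: S=-8, d=4, jump=-3, S_9=-11
t=9: S=-11, d=5, jump=-3, S_10=-14
t=10: S=-14, d=1, jump=0, S_11=-14
t=11: S=-14, d=2, jump=-3, S_12=-17
t=12: S=-17, d=2, jump=-3, S_13=-20
t=13: S=-20, d=2, jump=-3, S_14=-23

6


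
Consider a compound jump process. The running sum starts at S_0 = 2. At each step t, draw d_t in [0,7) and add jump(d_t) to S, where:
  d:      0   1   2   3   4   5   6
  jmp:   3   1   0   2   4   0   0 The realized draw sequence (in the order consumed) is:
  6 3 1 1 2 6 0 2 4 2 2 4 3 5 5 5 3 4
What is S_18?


t=0: S=2, d=6, jump=0, S_1=2
t=1: S=2, d=3, jump=2, S_2=4
t=2: S=4, d=1, jump=1, S_3=5
t=3: S=5, d=1, jump=1, S_4=6
t=4: S=6, d=2, jump=0, S_5=6
t=5: S=6, d=6, jump=0, S_6=6
t=6: S=6, d=0, jump=3, S_7=9
t=7: S=9, d=2, jump=0, S_8=9
t=8: S=9, d=4, jump=4, S_9=13
t=9: S=13, d=2, jump=0, S_10=13
t=10: S=13, d=2, jump=0, S_11=13
t=11: S=13, d=4, jump=4, S_12=17
t=12: S=17, d=3, jump=2, S_13=19
t=13: S=19, d=5, jump=0, S_14=19
t=14: S=19, d=5, jump=0, S_15=19
t=15: S=19, d=5, jump=0, S_16=19
t=16: S=19, d=3, jump=2, S_17=21
t=17: S=21, d=4, jump=4, S_18=25

25


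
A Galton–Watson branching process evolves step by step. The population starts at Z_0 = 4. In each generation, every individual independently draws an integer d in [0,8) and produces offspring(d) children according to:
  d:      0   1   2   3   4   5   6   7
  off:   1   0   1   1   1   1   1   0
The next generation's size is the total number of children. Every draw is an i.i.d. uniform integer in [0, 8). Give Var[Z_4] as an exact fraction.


14175/16384

Outcome values over d=0..7: [1, 0, 1, 1, 1, 1, 1, 0]
Σy = 6, Σy² = 6, M = 8
μ = 6/8 = 3/4,  σ² = 6/8 − (3/4)² = 3/16
V_0 = 0, E_0 = 4
V_1 = 3/16·E_0 + (3/4)²·V_0 = 3/4;  E_1 = 3
V_2 = 3/16·E_1 + (3/4)²·V_1 = 63/64;  E_2 = 9/4
V_3 = 3/16·E_2 + (3/4)²·V_2 = 999/1024;  E_3 = 27/16
V_4 = 3/16·E_3 + (3/4)²·V_3 = 14175/16384;  E_4 = 81/64


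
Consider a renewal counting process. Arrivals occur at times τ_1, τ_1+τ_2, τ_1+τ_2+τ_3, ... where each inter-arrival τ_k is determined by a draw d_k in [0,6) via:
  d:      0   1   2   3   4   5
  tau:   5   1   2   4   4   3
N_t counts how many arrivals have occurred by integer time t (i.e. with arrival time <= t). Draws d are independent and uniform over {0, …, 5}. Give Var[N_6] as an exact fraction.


Inter-arrival values over d=0..5: [5, 1, 2, 4, 4, 3]
Each d has probability 1/6, so the pmf of τ is: f(1) = 1/6, f(2) = 1/6, f(3) = 1/6, f(4) = 1/3, f(5) = 1/6
Let p_n(j) = P(N_n = j), with p_0 = [1]. Condition on τ_1: p_n(0) = P(τ > n), and for j >= 1, p_n(j) = Σ_{k<=n} f(k)·p_{n−k}(j−1)
p_1 = [5/6, 1/6]  (j = 0..1)
p_2 = [2/3, 11/36, 1/36]  (j = 0..2)
p_3 = [1/2, 5/12, 17/216, 1/216]  (j = 0..3)
p_4 = [1/6, 2/3, 4/27, 23/1296, 1/1296]  (j = 0..4)
p_5 = [0, 2/3, 31/108, 55/1296, 29/7776, 1/7776]  (j = 0..5)
p_6 = [0, 17/36, 91/216, 41/432, 7/648, 35/46656, 1/46656]  (j = 0..6)
E[N_6] = Σ j·p_6(j) = 76825/46656;  E[N_6²] = Σ j²·p_6(j) = 149483/46656
Var[N_6] = 149483/46656 − (76825/46656)² = 1072198223/2176782336

1072198223/2176782336


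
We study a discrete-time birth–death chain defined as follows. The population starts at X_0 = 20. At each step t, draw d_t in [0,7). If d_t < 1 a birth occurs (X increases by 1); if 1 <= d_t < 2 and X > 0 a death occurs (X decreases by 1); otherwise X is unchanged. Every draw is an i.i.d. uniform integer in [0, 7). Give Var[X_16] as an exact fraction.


X can drop by at most 1 per step and X_0 = 20 > T = 16, so X_t >= 20 − t >= 4 > 0 for every t <= 16: the floor at 0 (the 'and X > 0' condition) never binds. Hence X_16 = X_0 + Σ_{t<16} Y_t with i.i.d. increments Y_t = y(d_t) ∈ {+1, −1, 0}.
Outcome values over d=0..6: [1, -1, 0, 0, 0, 0, 0]
Σy = 0, Σy² = 2, M = 7
μ = 0/7 = 0,  σ² = 2/7 − (0)² = 2/7
Independent increments: Var[X_16] = 16·σ² = 16·(2/7) = 32/7

32/7


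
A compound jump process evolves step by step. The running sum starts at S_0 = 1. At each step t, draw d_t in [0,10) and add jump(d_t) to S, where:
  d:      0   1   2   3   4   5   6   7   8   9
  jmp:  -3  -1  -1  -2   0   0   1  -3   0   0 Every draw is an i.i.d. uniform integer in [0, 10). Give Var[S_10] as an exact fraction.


Outcome values over d=0..9: [-3, -1, -1, -2, 0, 0, 1, -3, 0, 0]
Σy = -9, Σy² = 25, M = 10
μ = -9/10 = -9/10,  σ² = 25/10 − (-9/10)² = 169/100
Independent increments: Var[S_10] = 10·σ² = 10·(169/100) = 169/10

169/10


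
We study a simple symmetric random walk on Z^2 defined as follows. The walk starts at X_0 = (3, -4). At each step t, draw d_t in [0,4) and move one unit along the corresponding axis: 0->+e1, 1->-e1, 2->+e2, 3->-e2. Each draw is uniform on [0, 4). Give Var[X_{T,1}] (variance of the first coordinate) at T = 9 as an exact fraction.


9/2

Outcome values over d=0..3: [1, -1, 0, 0]
Σy = 0, Σy² = 2, M = 4
μ = 0/4 = 0,  σ² = 2/4 − (0)² = 1/2
Independent increments: Var[X_9] = 9·σ² = 9·(1/2) = 9/2


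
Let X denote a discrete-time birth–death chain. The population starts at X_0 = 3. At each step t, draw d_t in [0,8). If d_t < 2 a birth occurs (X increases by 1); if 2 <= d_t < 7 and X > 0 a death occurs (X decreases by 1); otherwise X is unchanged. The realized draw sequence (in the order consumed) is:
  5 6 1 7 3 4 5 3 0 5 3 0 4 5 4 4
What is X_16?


t=0: X=3, d=5 → death, X_1=2
t=1: X=2, d=6 → death, X_2=1
t=2: X=1, d=1 → birth, X_3=2
t=3: X=2, d=7 → hold, X_4=2
t=4: X=2, d=3 → death, X_5=1
t=5: X=1, d=4 → death, X_6=0
t=6: X=0, d=5 → hold, X_7=0
t=7: X=0, d=3 → hold, X_8=0
t=8: X=0, d=0 → birth, X_9=1
t=9: X=1, d=5 → death, X_10=0
t=10: X=0, d=3 → hold, X_11=0
t=11: X=0, d=0 → birth, X_12=1
t=12: X=1, d=4 → death, X_13=0
t=13: X=0, d=5 → hold, X_14=0
t=14: X=0, d=4 → hold, X_15=0
t=15: X=0, d=4 → hold, X_16=0

0


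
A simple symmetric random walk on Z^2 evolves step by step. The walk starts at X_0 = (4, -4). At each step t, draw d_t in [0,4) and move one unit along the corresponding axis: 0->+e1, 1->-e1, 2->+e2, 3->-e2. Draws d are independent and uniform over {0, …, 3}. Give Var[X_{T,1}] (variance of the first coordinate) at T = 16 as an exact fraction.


8

Outcome values over d=0..3: [1, -1, 0, 0]
Σy = 0, Σy² = 2, M = 4
μ = 0/4 = 0,  σ² = 2/4 − (0)² = 1/2
Independent increments: Var[X_16] = 16·σ² = 16·(1/2) = 8


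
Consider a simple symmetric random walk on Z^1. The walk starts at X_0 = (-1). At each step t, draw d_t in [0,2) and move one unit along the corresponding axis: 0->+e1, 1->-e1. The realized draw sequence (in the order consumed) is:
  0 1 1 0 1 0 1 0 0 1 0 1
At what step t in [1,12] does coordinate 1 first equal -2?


3

t=0: X=(-1), d=0 → +e1, X_1=(0)
t=1: X=(0), d=1 → -e1, X_2=(-1)
t=2: X=(-1), d=1 → -e1, X_3=(-2)
t=3: X=(-2), d=0 → +e1, X_4=(-1)
t=4: X=(-1), d=1 → -e1, X_5=(-2)
t=5: X=(-2), d=0 → +e1, X_6=(-1)
t=6: X=(-1), d=1 → -e1, X_7=(-2)
t=7: X=(-2), d=0 → +e1, X_8=(-1)
t=8: X=(-1), d=0 → +e1, X_9=(0)
t=9: X=(0), d=1 → -e1, X_10=(-1)
t=10: X=(-1), d=0 → +e1, X_11=(0)
t=11: X=(0), d=1 → -e1, X_12=(-1)


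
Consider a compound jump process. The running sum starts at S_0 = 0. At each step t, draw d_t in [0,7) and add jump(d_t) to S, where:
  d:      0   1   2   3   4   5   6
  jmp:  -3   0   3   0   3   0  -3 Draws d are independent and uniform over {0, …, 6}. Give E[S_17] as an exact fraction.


0

Outcome values over d=0..6: [-3, 0, 3, 0, 3, 0, -3]
Σy = 0, Σy² = 36, M = 7
μ = 0/7 = 0,  σ² = 36/7 − (0)² = 36/7
E[S_17] = 0 + 17·(0) = 0


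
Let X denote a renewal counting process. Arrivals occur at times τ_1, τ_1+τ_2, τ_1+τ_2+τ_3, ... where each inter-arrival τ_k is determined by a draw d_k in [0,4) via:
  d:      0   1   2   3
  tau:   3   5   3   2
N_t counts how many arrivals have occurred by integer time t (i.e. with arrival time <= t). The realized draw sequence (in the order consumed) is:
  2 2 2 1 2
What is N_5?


draw d_1=2: τ_1=3, arrival time A_1=3
draw d_2=2: τ_2=3, arrival time A_2=6
draw d_3=2: τ_3=3, arrival time A_3=9
draw d_4=1: τ_4=5, arrival time A_4=14
draw d_5=2: τ_5=3, arrival time A_5=17
N_t over t=0..5: 0:0 1:0 2:0 3:1 4:1 5:1

1


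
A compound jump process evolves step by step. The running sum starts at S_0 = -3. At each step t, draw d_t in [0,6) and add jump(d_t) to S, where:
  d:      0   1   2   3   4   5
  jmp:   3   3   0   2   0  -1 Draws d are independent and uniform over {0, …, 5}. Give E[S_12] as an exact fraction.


Outcome values over d=0..5: [3, 3, 0, 2, 0, -1]
Σy = 7, Σy² = 23, M = 6
μ = 7/6 = 7/6,  σ² = 23/6 − (7/6)² = 89/36
E[S_12] = -3 + 12·(7/6) = 11

11


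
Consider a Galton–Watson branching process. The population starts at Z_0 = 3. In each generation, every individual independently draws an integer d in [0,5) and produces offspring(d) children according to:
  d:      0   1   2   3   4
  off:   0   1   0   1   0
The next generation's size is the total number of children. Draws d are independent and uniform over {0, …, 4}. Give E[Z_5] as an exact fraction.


Outcome values over d=0..4: [0, 1, 0, 1, 0]
Σy = 2, Σy² = 2, M = 5
μ = 2/5 = 2/5,  σ² = 2/5 − (2/5)² = 6/25
E[Z_0] = 3
E[Z_1] = 2/5·E[Z_0] = 6/5
E[Z_2] = 2/5·E[Z_1] = 12/25
E[Z_3] = 2/5·E[Z_2] = 24/125
E[Z_4] = 2/5·E[Z_3] = 48/625
E[Z_5] = 2/5·E[Z_4] = 96/3125

96/3125


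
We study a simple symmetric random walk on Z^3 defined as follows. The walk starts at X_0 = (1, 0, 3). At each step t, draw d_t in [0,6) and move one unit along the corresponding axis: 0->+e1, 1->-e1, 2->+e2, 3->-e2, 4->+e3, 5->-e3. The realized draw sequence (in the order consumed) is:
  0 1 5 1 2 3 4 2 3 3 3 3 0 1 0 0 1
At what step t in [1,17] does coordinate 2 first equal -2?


t=0: X=(1, 0, 3), d=0 → +e1, X_1=(2, 0, 3)
t=1: X=(2, 0, 3), d=1 → -e1, X_2=(1, 0, 3)
t=2: X=(1, 0, 3), d=5 → -e3, X_3=(1, 0, 2)
t=3: X=(1, 0, 2), d=1 → -e1, X_4=(0, 0, 2)
t=4: X=(0, 0, 2), d=2 → +e2, X_5=(0, 1, 2)
t=5: X=(0, 1, 2), d=3 → -e2, X_6=(0, 0, 2)
t=6: X=(0, 0, 2), d=4 → +e3, X_7=(0, 0, 3)
t=7: X=(0, 0, 3), d=2 → +e2, X_8=(0, 1, 3)
t=8: X=(0, 1, 3), d=3 → -e2, X_9=(0, 0, 3)
t=9: X=(0, 0, 3), d=3 → -e2, X_10=(0, -1, 3)
t=10: X=(0, -1, 3), d=3 → -e2, X_11=(0, -2, 3)
t=11: X=(0, -2, 3), d=3 → -e2, X_12=(0, -3, 3)
t=12: X=(0, -3, 3), d=0 → +e1, X_13=(1, -3, 3)
t=13: X=(1, -3, 3), d=1 → -e1, X_14=(0, -3, 3)
t=14: X=(0, -3, 3), d=0 → +e1, X_15=(1, -3, 3)
t=15: X=(1, -3, 3), d=0 → +e1, X_16=(2, -3, 3)
t=16: X=(2, -3, 3), d=1 → -e1, X_17=(1, -3, 3)

11


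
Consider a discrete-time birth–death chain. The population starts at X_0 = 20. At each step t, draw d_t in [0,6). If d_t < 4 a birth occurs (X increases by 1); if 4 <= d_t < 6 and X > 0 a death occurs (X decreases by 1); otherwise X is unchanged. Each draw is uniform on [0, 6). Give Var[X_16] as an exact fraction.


X can drop by at most 1 per step and X_0 = 20 > T = 16, so X_t >= 20 − t >= 4 > 0 for every t <= 16: the floor at 0 (the 'and X > 0' condition) never binds. Hence X_16 = X_0 + Σ_{t<16} Y_t with i.i.d. increments Y_t = y(d_t) ∈ {+1, −1, 0}.
Outcome values over d=0..5: [1, 1, 1, 1, -1, -1]
Σy = 2, Σy² = 6, M = 6
μ = 2/6 = 1/3,  σ² = 6/6 − (1/3)² = 8/9
Independent increments: Var[X_16] = 16·σ² = 16·(8/9) = 128/9

128/9


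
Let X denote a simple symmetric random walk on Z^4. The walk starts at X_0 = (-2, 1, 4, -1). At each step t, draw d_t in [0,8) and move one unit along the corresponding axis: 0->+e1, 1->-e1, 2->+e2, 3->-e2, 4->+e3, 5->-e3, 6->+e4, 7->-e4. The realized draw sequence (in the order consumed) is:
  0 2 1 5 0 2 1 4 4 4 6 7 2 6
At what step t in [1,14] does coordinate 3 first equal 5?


9

t=0: X=(-2, 1, 4, -1), d=0 → +e1, X_1=(-1, 1, 4, -1)
t=1: X=(-1, 1, 4, -1), d=2 → +e2, X_2=(-1, 2, 4, -1)
t=2: X=(-1, 2, 4, -1), d=1 → -e1, X_3=(-2, 2, 4, -1)
t=3: X=(-2, 2, 4, -1), d=5 → -e3, X_4=(-2, 2, 3, -1)
t=4: X=(-2, 2, 3, -1), d=0 → +e1, X_5=(-1, 2, 3, -1)
t=5: X=(-1, 2, 3, -1), d=2 → +e2, X_6=(-1, 3, 3, -1)
t=6: X=(-1, 3, 3, -1), d=1 → -e1, X_7=(-2, 3, 3, -1)
t=7: X=(-2, 3, 3, -1), d=4 → +e3, X_8=(-2, 3, 4, -1)
t=8: X=(-2, 3, 4, -1), d=4 → +e3, X_9=(-2, 3, 5, -1)
t=9: X=(-2, 3, 5, -1), d=4 → +e3, X_10=(-2, 3, 6, -1)
t=10: X=(-2, 3, 6, -1), d=6 → +e4, X_11=(-2, 3, 6, 0)
t=11: X=(-2, 3, 6, 0), d=7 → -e4, X_12=(-2, 3, 6, -1)
t=12: X=(-2, 3, 6, -1), d=2 → +e2, X_13=(-2, 4, 6, -1)
t=13: X=(-2, 4, 6, -1), d=6 → +e4, X_14=(-2, 4, 6, 0)


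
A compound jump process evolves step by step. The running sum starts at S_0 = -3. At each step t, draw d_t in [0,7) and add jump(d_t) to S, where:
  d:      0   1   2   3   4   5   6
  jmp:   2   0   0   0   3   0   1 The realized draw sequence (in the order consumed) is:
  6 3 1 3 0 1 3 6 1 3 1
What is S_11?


t=0: S=-3, d=6, jump=1, S_1=-2
t=1: S=-2, d=3, jump=0, S_2=-2
t=2: S=-2, d=1, jump=0, S_3=-2
t=3: S=-2, d=3, jump=0, S_4=-2
t=4: S=-2, d=0, jump=2, S_5=0
t=5: S=0, d=1, jump=0, S_6=0
t=6: S=0, d=3, jump=0, S_7=0
t=7: S=0, d=6, jump=1, S_8=1
t=8: S=1, d=1, jump=0, S_9=1
t=9: S=1, d=3, jump=0, S_10=1
t=10: S=1, d=1, jump=0, S_11=1

1


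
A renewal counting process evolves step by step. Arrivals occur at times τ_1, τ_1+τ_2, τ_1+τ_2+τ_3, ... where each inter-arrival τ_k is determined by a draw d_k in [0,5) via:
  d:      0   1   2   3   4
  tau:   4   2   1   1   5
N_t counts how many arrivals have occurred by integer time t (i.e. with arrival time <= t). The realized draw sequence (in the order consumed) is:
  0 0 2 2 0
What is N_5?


1

draw d_1=0: τ_1=4, arrival time A_1=4
draw d_2=0: τ_2=4, arrival time A_2=8
draw d_3=2: τ_3=1, arrival time A_3=9
draw d_4=2: τ_4=1, arrival time A_4=10
draw d_5=0: τ_5=4, arrival time A_5=14
N_t over t=0..5: 0:0 1:0 2:0 3:0 4:1 5:1


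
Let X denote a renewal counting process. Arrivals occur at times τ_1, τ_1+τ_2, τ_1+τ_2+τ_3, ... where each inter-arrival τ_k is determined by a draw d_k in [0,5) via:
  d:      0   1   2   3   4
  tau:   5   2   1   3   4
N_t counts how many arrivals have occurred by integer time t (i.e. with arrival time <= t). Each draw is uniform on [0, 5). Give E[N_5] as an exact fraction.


Inter-arrival values over d=0..4: [5, 2, 1, 3, 4]
Each d has probability 1/5, so the pmf of τ is: f(1) = 1/5, f(2) = 1/5, f(3) = 1/5, f(4) = 1/5, f(5) = 1/5
Renewal equation for m(n) = E[N_n]: condition on τ_1 = k (if k <= n, one arrival plus a fresh copy on the remaining n−k steps): m(n) = F(n) + Σ_{k<=n} f(k)·m(n−k), where F(n) = P(τ <= n) and m(0) = 0
m(1) = F(1) = 1/5
m(2) = F(2) + f(1)·m(1) = 2/5 + 1/5·1/5 = 11/25
m(3) = F(3) + f(1)·m(2) + f(2)·m(1) = 3/5 + 1/5·11/25 + 1/5·1/5 = 91/125
m(4) = F(4) + f(1)·m(3) + f(2)·m(2) + f(3)·m(1) = 4/5 + 1/5·91/125 + 1/5·11/25 + 1/5·1/5 = 671/625
m(5) = F(5) + f(1)·m(4) + f(2)·m(3) + f(3)·m(2) + f(4)·m(1) = 1 + 1/5·671/625 + 1/5·91/125 + 1/5·11/25 + 1/5·1/5 = 4651/3125
E[N_5] = m(5) = 4651/3125

4651/3125


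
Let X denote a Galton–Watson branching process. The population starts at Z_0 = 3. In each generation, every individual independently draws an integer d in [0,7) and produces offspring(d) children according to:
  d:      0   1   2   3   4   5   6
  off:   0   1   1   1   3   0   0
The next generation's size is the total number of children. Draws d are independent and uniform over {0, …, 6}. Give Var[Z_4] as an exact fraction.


Outcome values over d=0..6: [0, 1, 1, 1, 3, 0, 0]
Σy = 6, Σy² = 12, M = 7
μ = 6/7 = 6/7,  σ² = 12/7 − (6/7)² = 48/49
V_0 = 0, E_0 = 3
V_1 = 48/49·E_0 + (6/7)²·V_0 = 144/49;  E_1 = 18/7
V_2 = 48/49·E_1 + (6/7)²·V_1 = 11232/2401;  E_2 = 108/49
V_3 = 48/49·E_2 + (6/7)²·V_2 = 658368/117649;  E_3 = 648/343
V_4 = 48/49·E_3 + (6/7)²·V_3 = 34369920/5764801;  E_4 = 3888/2401

34369920/5764801


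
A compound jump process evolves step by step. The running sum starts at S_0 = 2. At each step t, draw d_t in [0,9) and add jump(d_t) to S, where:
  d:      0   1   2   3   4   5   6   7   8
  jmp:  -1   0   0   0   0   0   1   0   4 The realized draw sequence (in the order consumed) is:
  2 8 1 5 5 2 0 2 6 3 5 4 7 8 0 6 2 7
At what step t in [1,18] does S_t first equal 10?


14

t=0: S=2, d=2, jump=0, S_1=2
t=1: S=2, d=8, jump=4, S_2=6
t=2: S=6, d=1, jump=0, S_3=6
t=3: S=6, d=5, jump=0, S_4=6
t=4: S=6, d=5, jump=0, S_5=6
t=5: S=6, d=2, jump=0, S_6=6
t=6: S=6, d=0, jump=-1, S_7=5
t=7: S=5, d=2, jump=0, S_8=5
t=8: S=5, d=6, jump=1, S_9=6
t=9: S=6, d=3, jump=0, S_10=6
t=10: S=6, d=5, jump=0, S_11=6
t=11: S=6, d=4, jump=0, S_12=6
t=12: S=6, d=7, jump=0, S_13=6
t=13: S=6, d=8, jump=4, S_14=10
t=14: S=10, d=0, jump=-1, S_15=9
t=15: S=9, d=6, jump=1, S_16=10
t=16: S=10, d=2, jump=0, S_17=10
t=17: S=10, d=7, jump=0, S_18=10


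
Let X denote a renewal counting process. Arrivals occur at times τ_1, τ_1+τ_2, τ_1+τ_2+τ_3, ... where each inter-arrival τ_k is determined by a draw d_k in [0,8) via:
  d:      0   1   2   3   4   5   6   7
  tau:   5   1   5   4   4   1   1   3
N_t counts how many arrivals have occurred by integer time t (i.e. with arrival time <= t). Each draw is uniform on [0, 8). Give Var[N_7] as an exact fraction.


Inter-arrival values over d=0..7: [5, 1, 5, 4, 4, 1, 1, 3]
Each d has probability 1/8, so the pmf of τ is: f(1) = 3/8, f(3) = 1/8, f(4) = 1/4, f(5) = 1/4
Let p_n(j) = P(N_n = j), with p_0 = [1]. Condition on τ_1: p_n(0) = P(τ > n), and for j >= 1, p_n(j) = Σ_{k<=n} f(k)·p_{n−k}(j−1)
p_1 = [5/8, 3/8]  (j = 0..1)
p_2 = [5/8, 15/64, 9/64]  (j = 0..2)
p_3 = [1/2, 23/64, 45/512, 27/512]  (j = 0..3)
p_4 = [1/4, 33/64, 93/512, 135/4096, 81/4096]  (j = 0..4)
p_5 = [0, 37/64, 81/256, 351/4096, 405/32768, 243/32768]  (j = 0..5)
p_6 = [0, 3/8, 53/128, 675/4096, 1269/32768, 1215/262144, 729/262144]  (j = 0..6)
p_7 = [0, 5/16, 181/512, 963/4096, 81/1024, 4455/262144, 3645/2097152, 2187/2097152]  (j = 0..7)
E[N_7] = Σ j·p_7(j) = 4496211/2097152;  E[N_7²] = Σ j²·p_7(j) = 11841959/2097152
Var[N_7] = 11841959/2097152 − (4496211/2097152)² = 4618474644247/4398046511104

4618474644247/4398046511104


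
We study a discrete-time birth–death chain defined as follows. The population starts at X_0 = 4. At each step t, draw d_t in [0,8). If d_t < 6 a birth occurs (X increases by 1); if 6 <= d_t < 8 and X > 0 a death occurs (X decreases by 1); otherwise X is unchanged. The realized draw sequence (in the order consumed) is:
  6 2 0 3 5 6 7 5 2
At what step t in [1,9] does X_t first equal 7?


5

t=0: X=4, d=6 → death, X_1=3
t=1: X=3, d=2 → birth, X_2=4
t=2: X=4, d=0 → birth, X_3=5
t=3: X=5, d=3 → birth, X_4=6
t=4: X=6, d=5 → birth, X_5=7
t=5: X=7, d=6 → death, X_6=6
t=6: X=6, d=7 → death, X_7=5
t=7: X=5, d=5 → birth, X_8=6
t=8: X=6, d=2 → birth, X_9=7


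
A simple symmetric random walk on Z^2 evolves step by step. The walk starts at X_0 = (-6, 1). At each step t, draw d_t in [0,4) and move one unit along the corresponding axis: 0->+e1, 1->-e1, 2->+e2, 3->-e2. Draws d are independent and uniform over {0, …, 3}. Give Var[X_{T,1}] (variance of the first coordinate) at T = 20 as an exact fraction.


10

Outcome values over d=0..3: [1, -1, 0, 0]
Σy = 0, Σy² = 2, M = 4
μ = 0/4 = 0,  σ² = 2/4 − (0)² = 1/2
Independent increments: Var[X_20] = 20·σ² = 20·(1/2) = 10


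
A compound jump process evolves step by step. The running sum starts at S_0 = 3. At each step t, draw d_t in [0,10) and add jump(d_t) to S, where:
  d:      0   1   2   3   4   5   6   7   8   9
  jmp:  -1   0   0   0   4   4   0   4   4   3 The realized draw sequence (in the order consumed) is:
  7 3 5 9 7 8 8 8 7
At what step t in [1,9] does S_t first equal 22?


t=0: S=3, d=7, jump=4, S_1=7
t=1: S=7, d=3, jump=0, S_2=7
t=2: S=7, d=5, jump=4, S_3=11
t=3: S=11, d=9, jump=3, S_4=14
t=4: S=14, d=7, jump=4, S_5=18
t=5: S=18, d=8, jump=4, S_6=22
t=6: S=22, d=8, jump=4, S_7=26
t=7: S=26, d=8, jump=4, S_8=30
t=8: S=30, d=7, jump=4, S_9=34

6


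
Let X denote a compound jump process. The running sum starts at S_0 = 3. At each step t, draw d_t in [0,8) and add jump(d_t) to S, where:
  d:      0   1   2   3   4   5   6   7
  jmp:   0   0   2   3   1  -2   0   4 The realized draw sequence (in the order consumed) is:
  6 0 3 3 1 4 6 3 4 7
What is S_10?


t=0: S=3, d=6, jump=0, S_1=3
t=1: S=3, d=0, jump=0, S_2=3
t=2: S=3, d=3, jump=3, S_3=6
t=3: S=6, d=3, jump=3, S_4=9
t=4: S=9, d=1, jump=0, S_5=9
t=5: S=9, d=4, jump=1, S_6=10
t=6: S=10, d=6, jump=0, S_7=10
t=7: S=10, d=3, jump=3, S_8=13
t=8: S=13, d=4, jump=1, S_9=14
t=9: S=14, d=7, jump=4, S_10=18

18


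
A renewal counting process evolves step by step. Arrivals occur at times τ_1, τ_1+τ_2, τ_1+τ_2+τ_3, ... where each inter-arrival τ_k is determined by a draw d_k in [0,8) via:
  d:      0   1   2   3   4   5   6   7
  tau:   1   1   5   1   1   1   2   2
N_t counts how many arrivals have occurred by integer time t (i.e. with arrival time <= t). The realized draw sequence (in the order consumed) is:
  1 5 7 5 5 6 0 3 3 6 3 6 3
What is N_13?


draw d_1=1: τ_1=1, arrival time A_1=1
draw d_2=5: τ_2=1, arrival time A_2=2
draw d_3=7: τ_3=2, arrival time A_3=4
draw d_4=5: τ_4=1, arrival time A_4=5
draw d_5=5: τ_5=1, arrival time A_5=6
draw d_6=6: τ_6=2, arrival time A_6=8
draw d_7=0: τ_7=1, arrival time A_7=9
draw d_8=3: τ_8=1, arrival time A_8=10
draw d_9=3: τ_9=1, arrival time A_9=11
draw d_10=6: τ_10=2, arrival time A_10=13
draw d_11=3: τ_11=1, arrival time A_11=14
draw d_12=6: τ_12=2, arrival time A_12=16
draw d_13=3: τ_13=1, arrival time A_13=17
N_t over t=0..13: 0:0 1:1 2:2 3:2 4:3 5:4 6:5 7:5 8:6 9:7 10:8 11:9 12:9 13:10

10


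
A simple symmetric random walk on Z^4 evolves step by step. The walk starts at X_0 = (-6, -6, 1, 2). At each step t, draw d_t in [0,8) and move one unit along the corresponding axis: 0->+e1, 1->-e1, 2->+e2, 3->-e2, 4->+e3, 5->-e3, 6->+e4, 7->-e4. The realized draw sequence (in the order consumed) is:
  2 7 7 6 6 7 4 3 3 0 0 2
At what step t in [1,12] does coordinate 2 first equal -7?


9

t=0: X=(-6, -6, 1, 2), d=2 → +e2, X_1=(-6, -5, 1, 2)
t=1: X=(-6, -5, 1, 2), d=7 → -e4, X_2=(-6, -5, 1, 1)
t=2: X=(-6, -5, 1, 1), d=7 → -e4, X_3=(-6, -5, 1, 0)
t=3: X=(-6, -5, 1, 0), d=6 → +e4, X_4=(-6, -5, 1, 1)
t=4: X=(-6, -5, 1, 1), d=6 → +e4, X_5=(-6, -5, 1, 2)
t=5: X=(-6, -5, 1, 2), d=7 → -e4, X_6=(-6, -5, 1, 1)
t=6: X=(-6, -5, 1, 1), d=4 → +e3, X_7=(-6, -5, 2, 1)
t=7: X=(-6, -5, 2, 1), d=3 → -e2, X_8=(-6, -6, 2, 1)
t=8: X=(-6, -6, 2, 1), d=3 → -e2, X_9=(-6, -7, 2, 1)
t=9: X=(-6, -7, 2, 1), d=0 → +e1, X_10=(-5, -7, 2, 1)
t=10: X=(-5, -7, 2, 1), d=0 → +e1, X_11=(-4, -7, 2, 1)
t=11: X=(-4, -7, 2, 1), d=2 → +e2, X_12=(-4, -6, 2, 1)


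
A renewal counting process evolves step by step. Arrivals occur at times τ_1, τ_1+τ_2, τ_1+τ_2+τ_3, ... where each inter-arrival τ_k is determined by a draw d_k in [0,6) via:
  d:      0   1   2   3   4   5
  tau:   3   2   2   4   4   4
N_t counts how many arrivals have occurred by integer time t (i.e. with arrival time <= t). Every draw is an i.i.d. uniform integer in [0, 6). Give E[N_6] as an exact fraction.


Inter-arrival values over d=0..5: [3, 2, 2, 4, 4, 4]
Each d has probability 1/6, so the pmf of τ is: f(2) = 1/3, f(3) = 1/6, f(4) = 1/2
Renewal equation for m(n) = E[N_n]: condition on τ_1 = k (if k <= n, one arrival plus a fresh copy on the remaining n−k steps): m(n) = F(n) + Σ_{k<=n} f(k)·m(n−k), where F(n) = P(τ <= n) and m(0) = 0
m(1) = F(1) = 0
m(2) = F(2) = 1/3
m(3) = F(3) = 1/2
m(4) = F(4) + f(2)·m(2) = 1 + 1/3·1/3 = 10/9
m(5) = F(5) + f(2)·m(3) + f(3)·m(2) = 1 + 1/3·1/2 + 1/6·1/3 = 11/9
m(6) = F(6) + f(2)·m(4) + f(3)·m(3) + f(4)·m(2) = 1 + 1/3·10/9 + 1/6·1/2 + 1/2·1/3 = 175/108
E[N_6] = m(6) = 175/108

175/108


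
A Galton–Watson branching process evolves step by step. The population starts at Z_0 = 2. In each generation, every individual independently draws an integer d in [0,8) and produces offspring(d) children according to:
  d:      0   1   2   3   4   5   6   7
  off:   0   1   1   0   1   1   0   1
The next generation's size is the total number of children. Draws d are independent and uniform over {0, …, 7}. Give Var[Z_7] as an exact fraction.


Outcome values over d=0..7: [0, 1, 1, 0, 1, 1, 0, 1]
Σy = 5, Σy² = 5, M = 8
μ = 5/8 = 5/8,  σ² = 5/8 − (5/8)² = 15/64
V_0 = 0, E_0 = 2
V_1 = 15/64·E_0 + (5/8)²·V_0 = 15/32;  E_1 = 5/4
V_2 = 15/64·E_1 + (5/8)²·V_1 = 975/2048;  E_2 = 25/32
V_3 = 15/64·E_2 + (5/8)²·V_2 = 48375/131072;  E_3 = 125/256
V_4 = 15/64·E_3 + (5/8)²·V_3 = 2169375/8388608;  E_4 = 625/2048
V_5 = 15/64·E_4 + (5/8)²·V_4 = 92634375/536870912;  E_5 = 3125/16384
V_6 = 15/64·E_5 + (5/8)²·V_5 = 3851859375/34359738368;  E_6 = 15625/131072
V_7 = 15/64·E_6 + (5/8)²·V_6 = 157736484375/2199023255552;  E_7 = 78125/1048576

157736484375/2199023255552


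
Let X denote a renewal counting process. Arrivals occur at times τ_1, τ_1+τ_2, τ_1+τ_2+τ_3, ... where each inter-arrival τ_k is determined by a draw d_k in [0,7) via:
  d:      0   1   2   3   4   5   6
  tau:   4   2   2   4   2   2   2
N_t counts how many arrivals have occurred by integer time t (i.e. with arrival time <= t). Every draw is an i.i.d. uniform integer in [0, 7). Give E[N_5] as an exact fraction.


74/49

Inter-arrival values over d=0..6: [4, 2, 2, 4, 2, 2, 2]
Each d has probability 1/7, so the pmf of τ is: f(2) = 5/7, f(4) = 2/7
Renewal equation for m(n) = E[N_n]: condition on τ_1 = k (if k <= n, one arrival plus a fresh copy on the remaining n−k steps): m(n) = F(n) + Σ_{k<=n} f(k)·m(n−k), where F(n) = P(τ <= n) and m(0) = 0
m(1) = F(1) = 0
m(2) = F(2) = 5/7
m(3) = F(3) = 5/7
m(4) = F(4) + f(2)·m(2) = 1 + 5/7·5/7 = 74/49
m(5) = F(5) + f(2)·m(3) = 1 + 5/7·5/7 = 74/49
E[N_5] = m(5) = 74/49


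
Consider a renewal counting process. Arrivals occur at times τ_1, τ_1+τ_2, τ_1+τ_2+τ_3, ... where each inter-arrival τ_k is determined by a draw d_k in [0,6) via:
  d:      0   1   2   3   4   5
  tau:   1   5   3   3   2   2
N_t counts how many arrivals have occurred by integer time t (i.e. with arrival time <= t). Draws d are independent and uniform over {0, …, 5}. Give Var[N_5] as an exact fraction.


Inter-arrival values over d=0..5: [1, 5, 3, 3, 2, 2]
Each d has probability 1/6, so the pmf of τ is: f(1) = 1/6, f(2) = 1/3, f(3) = 1/3, f(5) = 1/6
Let p_n(j) = P(N_n = j), with p_0 = [1]. Condition on τ_1: p_n(0) = P(τ > n), and for j >= 1, p_n(j) = Σ_{k<=n} f(k)·p_{n−k}(j−1)
p_1 = [5/6, 1/6]  (j = 0..1)
p_2 = [1/2, 17/36, 1/36]  (j = 0..2)
p_3 = [1/6, 25/36, 29/216, 1/216]  (j = 0..3)
p_4 = [1/6, 17/36, 71/216, 41/1296, 1/1296]  (j = 0..4)
p_5 = [0, 5/12, 101/216, 47/432, 53/7776, 1/7776]  (j = 0..5)
E[N_5] = Σ j·p_5(j) = 13267/7776;  E[N_5²] = Σ j²·p_5(j) = 973/288
Var[N_5] = 973/288 − (13267/7776)² = 28270007/60466176

28270007/60466176


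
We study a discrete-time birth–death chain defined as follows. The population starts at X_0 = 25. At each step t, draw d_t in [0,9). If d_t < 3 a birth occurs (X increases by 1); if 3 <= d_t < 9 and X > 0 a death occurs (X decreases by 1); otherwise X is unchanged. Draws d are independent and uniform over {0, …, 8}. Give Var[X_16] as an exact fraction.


128/9

X can drop by at most 1 per step and X_0 = 25 > T = 16, so X_t >= 25 − t >= 9 > 0 for every t <= 16: the floor at 0 (the 'and X > 0' condition) never binds. Hence X_16 = X_0 + Σ_{t<16} Y_t with i.i.d. increments Y_t = y(d_t) ∈ {+1, −1, 0}.
Outcome values over d=0..8: [1, 1, 1, -1, -1, -1, -1, -1, -1]
Σy = -3, Σy² = 9, M = 9
μ = -3/9 = -1/3,  σ² = 9/9 − (-1/3)² = 8/9
Independent increments: Var[X_16] = 16·σ² = 16·(8/9) = 128/9


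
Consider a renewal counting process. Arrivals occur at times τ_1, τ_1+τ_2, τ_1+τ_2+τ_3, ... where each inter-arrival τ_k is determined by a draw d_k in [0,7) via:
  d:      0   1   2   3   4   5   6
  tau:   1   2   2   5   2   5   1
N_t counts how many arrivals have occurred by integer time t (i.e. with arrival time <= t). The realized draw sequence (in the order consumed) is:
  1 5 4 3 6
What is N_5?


draw d_1=1: τ_1=2, arrival time A_1=2
draw d_2=5: τ_2=5, arrival time A_2=7
draw d_3=4: τ_3=2, arrival time A_3=9
draw d_4=3: τ_4=5, arrival time A_4=14
draw d_5=6: τ_5=1, arrival time A_5=15
N_t over t=0..5: 0:0 1:0 2:1 3:1 4:1 5:1

1


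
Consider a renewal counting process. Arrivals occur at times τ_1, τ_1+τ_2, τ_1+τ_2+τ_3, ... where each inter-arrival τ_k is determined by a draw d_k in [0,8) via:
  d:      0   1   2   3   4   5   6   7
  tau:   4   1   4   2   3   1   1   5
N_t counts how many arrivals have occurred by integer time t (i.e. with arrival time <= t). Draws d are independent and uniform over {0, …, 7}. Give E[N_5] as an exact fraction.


Inter-arrival values over d=0..7: [4, 1, 4, 2, 3, 1, 1, 5]
Each d has probability 1/8, so the pmf of τ is: f(1) = 3/8, f(2) = 1/8, f(3) = 1/8, f(4) = 1/4, f(5) = 1/8
Renewal equation for m(n) = E[N_n]: condition on τ_1 = k (if k <= n, one arrival plus a fresh copy on the remaining n−k steps): m(n) = F(n) + Σ_{k<=n} f(k)·m(n−k), where F(n) = P(τ <= n) and m(0) = 0
m(1) = F(1) = 3/8
m(2) = F(2) + f(1)·m(1) = 1/2 + 3/8·3/8 = 41/64
m(3) = F(3) + f(1)·m(2) + f(2)·m(1) = 5/8 + 3/8·41/64 + 1/8·3/8 = 467/512
m(4) = F(4) + f(1)·m(3) + f(2)·m(2) + f(3)·m(1) = 7/8 + 3/8·467/512 + 1/8·41/64 + 1/8·3/8 = 5505/4096
m(5) = F(5) + f(1)·m(4) + f(2)·m(3) + f(3)·m(2) + f(4)·m(1) = 1 + 3/8·5505/4096 + 1/8·467/512 + 1/8·41/64 + 1/4·3/8 = 58715/32768
E[N_5] = m(5) = 58715/32768

58715/32768


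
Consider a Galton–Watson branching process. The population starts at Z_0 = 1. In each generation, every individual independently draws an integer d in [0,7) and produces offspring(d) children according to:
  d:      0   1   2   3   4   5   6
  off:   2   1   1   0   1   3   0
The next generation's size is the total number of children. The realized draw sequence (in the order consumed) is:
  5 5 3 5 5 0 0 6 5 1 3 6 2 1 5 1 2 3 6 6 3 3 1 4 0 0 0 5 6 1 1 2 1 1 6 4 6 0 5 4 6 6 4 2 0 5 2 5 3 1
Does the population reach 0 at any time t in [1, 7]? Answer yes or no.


gen 0: Z_0=1, draws=[5], offspring=[3], Z_1=3
gen 1: Z_1=3, draws=[5, 3, 5], offspring=[3, 0, 3], Z_2=6
gen 2: Z_2=6, draws=[5, 0, 0, 6, 5, 1], offspring=[3, 2, 2, 0, 3, 1], Z_3=11
gen 3: Z_3=11, draws=[3, 6, 2, 1, 5, 1, 2, 3, 6, 6, 3], offspring=[0, 0, 1, 1, 3, 1, 1, 0, 0, 0, 0], Z_4=7
gen 4: Z_4=7, draws=[3, 1, 4, 0, 0, 0, 5], offspring=[0, 1, 1, 2, 2, 2, 3], Z_5=11
gen 5: Z_5=11, draws=[6, 1, 1, 2, 1, 1, 6, 4, 6, 0, 5], offspring=[0, 1, 1, 1, 1, 1, 0, 1, 0, 2, 3], Z_6=11
gen 6: Z_6=11, draws=[4, 6, 6, 4, 2, 0, 5, 2, 5, 3, 1], offspring=[1, 0, 0, 1, 1, 2, 3, 1, 3, 0, 1], Z_7=13

no


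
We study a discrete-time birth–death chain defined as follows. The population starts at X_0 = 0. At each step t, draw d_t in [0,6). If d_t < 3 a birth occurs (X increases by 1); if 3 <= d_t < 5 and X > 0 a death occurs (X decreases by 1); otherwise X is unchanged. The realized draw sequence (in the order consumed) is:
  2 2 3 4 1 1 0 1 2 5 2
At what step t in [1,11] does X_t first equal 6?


11

t=0: X=0, d=2 → birth, X_1=1
t=1: X=1, d=2 → birth, X_2=2
t=2: X=2, d=3 → death, X_3=1
t=3: X=1, d=4 → death, X_4=0
t=4: X=0, d=1 → birth, X_5=1
t=5: X=1, d=1 → birth, X_6=2
t=6: X=2, d=0 → birth, X_7=3
t=7: X=3, d=1 → birth, X_8=4
t=8: X=4, d=2 → birth, X_9=5
t=9: X=5, d=5 → hold, X_10=5
t=10: X=5, d=2 → birth, X_11=6
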